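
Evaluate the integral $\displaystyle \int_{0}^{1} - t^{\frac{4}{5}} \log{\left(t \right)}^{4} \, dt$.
$- \frac{25000}{19683}$

Start from the elementary integral
$$J(a) = \int_{0}^{1} - t^{a} \, dt = - \frac{1}{a + 1}.$$

Differentiating under the integral sign brings down a factor of $\ln t$:
$$\frac{dJ}{da} = \int_{0}^{1} - t^{a} \log{\left(t \right)} \, dt = \frac{1}{\left(a + 1\right)^{2}}.$$

Repeating $4$ times in total — each differentiation brings down another $\ln t$ — gives
$$\frac{d^{4}J}{da^{4}} = \int_{0}^{1} - t^{a} \log{\left(t \right)}^{4} \, dt = - \frac{24}{\left(a + 1\right)^{5}},$$
and the integrand here is exactly the target integrand, so $I = - \frac{24}{\left(a + 1\right)^{5}}$.

Setting $a = \frac{4}{5}$:
$$I = - \frac{25000}{19683}.$$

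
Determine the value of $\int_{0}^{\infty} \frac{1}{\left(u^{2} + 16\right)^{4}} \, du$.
$\frac{5 \pi}{524288}$

Begin with the known result
$$J(a) = \int_{0}^{\infty} \frac{1}{a^{2} + u^{2}} \, du = \frac{\pi}{2 a}.$$

Differentiating under the integral sign with respect to $a$,
$$\frac{dJ}{da} = \int_{0}^{\infty} - \frac{2 a}{\left(a^{2} + u^{2}\right)^{2}} \, du = - \frac{\pi}{2 a^{2}},$$
so $\int_{0}^{\infty} \frac{1}{\left(a^{2} + u^{2}\right)^{2}} \, du = \frac{\pi}{4 a^{3}}$.

Repeating — each differentiation of $1/(u^2+a^2)^j$ produces $-2ja/(u^2+a^2)^{j+1}$ — and dividing through by $-2ja$ at each step yields, after $3$ differentiations in total,
$$\int_{0}^{\infty} \frac{1}{\left(a^{2} + u^{2}\right)^{4}} \, du = \frac{5 \pi}{32 a^{7}}.$$

Setting $a = 4$:
$$I = \frac{5 \pi}{524288}.$$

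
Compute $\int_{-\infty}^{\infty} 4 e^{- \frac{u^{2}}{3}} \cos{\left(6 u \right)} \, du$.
$\frac{4 \sqrt{3} \sqrt{\pi}}{e^{27}}$

Let $b$ denote the cosine frequency and define $I(b) = \int_{-\infty}^{\infty} 4 e^{- \frac{u^{2}}{3}} \cos{\left(b u \right)} \, du$.

Differentiating under the integral sign,
$$I'(b) = \int_{-\infty}^{\infty} - 4 u e^{- \frac{u^{2}}{3}} \sin{\left(b u \right)} \, du.$$

Integrate $\int_{-\infty}^{\infty} u \sin(b u)\, e^{- \frac{u^{2}}{3}}\, du$ by parts with $w = \sin(b u)$ and $dv = u\, e^{- \frac{u^{2}}{3}}\, du$, giving $v = - \frac{3 e^{- \frac{u^{2}}{3}}}{2}$. The boundary term vanishes and
$$\int_{-\infty}^{\infty} u \sin(b u)\, e^{- \frac{u^{2}}{3}}\, du = \frac{3 b}{2} \int_{-\infty}^{\infty} \cos(b u)\, e^{- \frac{u^{2}}{3}}\, du,$$
so $I'(b) = - \frac{3 b}{2}\, I(b)$.

This is a separable first-order ODE; solving with the initial condition $I(0) = \int_{-\infty}^{\infty} 4 e^{- \frac{u^{2}}{3}}\,du = 4 \sqrt{3} \sqrt{\pi}$ gives
$$I(b) = 4 \sqrt{3} \sqrt{\pi} e^{- \frac{3 b^{2}}{4}}.$$

Setting $b = 6$:
$$I = \frac{4 \sqrt{3} \sqrt{\pi}}{e^{27}}.$$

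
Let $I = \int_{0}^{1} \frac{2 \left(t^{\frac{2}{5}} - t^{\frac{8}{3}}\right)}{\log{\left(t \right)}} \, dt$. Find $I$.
$\log{\left(\frac{441}{3025} \right)}$

Consider the one-parameter family: let $I(a) = \int_{0}^{1} \frac{2 \left(- t^{\frac{8}{3}} + t^{a}\right)}{\log{\left(t \right)}} \, dt$.

Since $\dfrac{\partial}{\partial a}\,t^{a} = t^{a} \ln t$, the $\ln t$ in the denominator cancels and
$$\frac{dI}{da} = \int_{0}^{1} 2 t^{a} \, dt = 2 \left[\frac{t^{a+1}}{a+1}\right]_0^1 = \frac{2}{a + 1}.$$

Integrating with respect to $a$ gives $I(a) = \log{\left(\frac{9 \left(a + 1\right)^{2}}{121} \right)} + C$.

At $a = \frac{8}{3}$ the integrand is identically $0$, so $I(\frac{8}{3}) = 0$. The closed form gives $0$, hence $C = 0$.

Setting $a = \frac{2}{5}$:
$$I = \log{\left(\frac{441}{3025} \right)}.$$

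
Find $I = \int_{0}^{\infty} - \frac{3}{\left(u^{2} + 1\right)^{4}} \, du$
$- \frac{15 \pi}{32}$

Begin with the known result
$$J(a) = \int_{0}^{\infty} - \frac{3}{a^{2} + u^{2}} \, du = - \frac{3 \pi}{2 a}.$$

Differentiating under the integral sign with respect to $a$,
$$\frac{dJ}{da} = \int_{0}^{\infty} \frac{6 a}{\left(a^{2} + u^{2}\right)^{2}} \, du = \frac{3 \pi}{2 a^{2}},$$
so $\int_{0}^{\infty} - \frac{3}{\left(a^{2} + u^{2}\right)^{2}} \, du = - \frac{3 \pi}{4 a^{3}}$.

Repeating — each differentiation of $1/(u^2+a^2)^j$ produces $-2ja/(u^2+a^2)^{j+1}$ — and dividing through by $-2ja$ at each step yields, after $3$ differentiations in total,
$$\int_{0}^{\infty} - \frac{3}{\left(a^{2} + u^{2}\right)^{4}} \, du = - \frac{15 \pi}{32 a^{7}}.$$

Setting $a = 1$:
$$I = - \frac{15 \pi}{32}.$$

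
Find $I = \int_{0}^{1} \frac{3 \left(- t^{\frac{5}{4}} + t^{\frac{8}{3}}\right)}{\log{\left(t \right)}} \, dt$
$- \log{\left(\frac{19683}{85184} \right)}$

Replace the exponent $\frac{5}{4}$ by a parameter $a$: let $I(a) = \int_{0}^{1} \frac{3 \left(t^{\frac{8}{3}} - t^{a}\right)}{\log{\left(t \right)}} \, dt$.

Since $\dfrac{\partial}{\partial a}\,t^{a} = t^{a} \ln t$, the $\ln t$ in the denominator cancels and
$$\frac{dI}{da} = \int_{0}^{1} -3 t^{a} \, dt = -3 \left[\frac{t^{a+1}}{a+1}\right]_0^1 = - \frac{3}{a + 1}.$$

Integrating with respect to $a$ gives $I(a) = - \log{\left(\frac{27 \left(a + 1\right)^{3}}{1331} \right)} + C$.

At $a = \frac{8}{3}$ the integrand is identically $0$, so $I(\frac{8}{3}) = 0$. The closed form gives $0$, hence $C = 0$.

Setting $a = \frac{5}{4}$:
$$I = - \log{\left(\frac{19683}{85184} \right)}.$$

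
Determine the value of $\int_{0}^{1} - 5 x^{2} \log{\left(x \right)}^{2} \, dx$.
$- \frac{10}{27}$

Begin with the known integral
$$J(a) = \int_{0}^{1} - 5 x^{a} \, dx = - \frac{5}{a + 1}.$$

Differentiating under the integral sign brings down a factor of $\ln x$:
$$\frac{dJ}{da} = \int_{0}^{1} - 5 x^{a} \log{\left(x \right)} \, dx = \frac{5}{\left(a + 1\right)^{2}}.$$

Repeating twice in total — each differentiation brings down another $\ln x$ — gives
$$\frac{d^{2}J}{da^{2}} = \int_{0}^{1} - 5 x^{a} \log{\left(x \right)}^{2} \, dx = - \frac{10}{\left(a + 1\right)^{3}},$$
and the integrand here is exactly the target integrand, so $I = - \frac{10}{\left(a + 1\right)^{3}}$.

Setting $a = 2$:
$$I = - \frac{10}{27}.$$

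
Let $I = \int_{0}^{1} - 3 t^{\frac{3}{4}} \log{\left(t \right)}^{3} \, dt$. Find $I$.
$\frac{4608}{2401}$

Begin with the known integral
$$J(a) = \int_{0}^{1} - 3 t^{a} \, dt = - \frac{3}{a + 1}.$$

Differentiating under the integral sign brings down a factor of $\ln t$:
$$\frac{dJ}{da} = \int_{0}^{1} - 3 t^{a} \log{\left(t \right)} \, dt = \frac{3}{\left(a + 1\right)^{2}}.$$

Repeating $3$ times in total — each differentiation brings down another $\ln t$ — gives
$$\frac{d^{3}J}{da^{3}} = \int_{0}^{1} - 3 t^{a} \log{\left(t \right)}^{3} \, dt = \frac{18}{\left(a + 1\right)^{4}},$$
and the integrand here is exactly the target integrand, so $I = \frac{18}{\left(a + 1\right)^{4}}$.

Setting $a = \frac{3}{4}$:
$$I = \frac{4608}{2401}.$$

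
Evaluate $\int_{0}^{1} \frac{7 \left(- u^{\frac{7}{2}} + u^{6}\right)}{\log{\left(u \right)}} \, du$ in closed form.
$\log{\left(\frac{105413504}{4782969} \right)}$

Replace the exponent $\frac{7}{2}$ by a parameter $a$: let $I(a) = \int_{0}^{1} \frac{7 \left(u^{6} - u^{a}\right)}{\log{\left(u \right)}} \, du$.

Since $\dfrac{\partial}{\partial a}\,u^{a} = u^{a} \ln u$, the $\ln u$ in the denominator cancels and
$$\frac{dI}{da} = \int_{0}^{1} -7 u^{a} \, du = -7 \left[\frac{u^{a+1}}{a+1}\right]_0^1 = - \frac{7}{a + 1}.$$

Integrating with respect to $a$ gives $I(a) = \log{\left(\frac{823543}{\left(a + 1\right)^{7}} \right)} + C$.

At $a = 6$ the integrand is identically $0$, so $I(6) = 0$. The closed form gives $0$, hence $C = 0$.

Setting $a = \frac{7}{2}$:
$$I = \log{\left(\frac{105413504}{4782969} \right)}.$$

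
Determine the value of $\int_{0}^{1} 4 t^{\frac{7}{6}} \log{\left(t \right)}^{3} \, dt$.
$- \frac{31104}{28561}$

Begin with the known integral
$$J(a) = \int_{0}^{1} 4 t^{a} \, dt = \frac{4}{a + 1}.$$

Differentiating under the integral sign brings down a factor of $\ln t$:
$$\frac{dJ}{da} = \int_{0}^{1} 4 t^{a} \log{\left(t \right)} \, dt = - \frac{4}{\left(a + 1\right)^{2}}.$$

Repeating $3$ times in total — each differentiation brings down another $\ln t$ — gives
$$\frac{d^{3}J}{da^{3}} = \int_{0}^{1} 4 t^{a} \log{\left(t \right)}^{3} \, dt = - \frac{24}{\left(a + 1\right)^{4}},$$
and the integrand here is exactly the target integrand, so $I = - \frac{24}{\left(a + 1\right)^{4}}$.

Setting $a = \frac{7}{6}$:
$$I = - \frac{31104}{28561}.$$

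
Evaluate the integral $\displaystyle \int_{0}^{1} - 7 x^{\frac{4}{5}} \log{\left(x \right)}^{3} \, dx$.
$\frac{8750}{2187}$

Begin with the known integral
$$J(a) = \int_{0}^{1} - 7 x^{a} \, dx = - \frac{7}{a + 1}.$$

Differentiating under the integral sign brings down a factor of $\ln x$:
$$\frac{dJ}{da} = \int_{0}^{1} - 7 x^{a} \log{\left(x \right)} \, dx = \frac{7}{\left(a + 1\right)^{2}}.$$

Repeating $3$ times in total — each differentiation brings down another $\ln x$ — gives
$$\frac{d^{3}J}{da^{3}} = \int_{0}^{1} - 7 x^{a} \log{\left(x \right)}^{3} \, dx = \frac{42}{\left(a + 1\right)^{4}},$$
and the integrand here is exactly the target integrand, so $I = \frac{42}{\left(a + 1\right)^{4}}$.

Setting $a = \frac{4}{5}$:
$$I = \frac{8750}{2187}.$$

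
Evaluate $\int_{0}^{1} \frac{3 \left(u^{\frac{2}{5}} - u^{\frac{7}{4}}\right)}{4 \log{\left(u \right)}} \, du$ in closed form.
$\log{\left(\frac{2 \sqrt{2} \sqrt[4]{55} \cdot 7^{\frac{3}{4}}}{55} \right)}$

Introduce a parameter $a$ in the exponent: let $I(a) = \int_{0}^{1} \frac{3 \left(u^{\frac{2}{5}} - u^{a}\right)}{4 \log{\left(u \right)}} \, du$.

Since $\dfrac{\partial}{\partial a}\,u^{a} = u^{a} \ln u$, the $\ln u$ in the denominator cancels and
$$\frac{dI}{da} = \int_{0}^{1} - \frac{3}{4} u^{a} \, du = - \frac{3}{4} \left[\frac{u^{a+1}}{a+1}\right]_0^1 = - \frac{3}{4 a + 4}.$$

Integrating with respect to $a$ gives $I(a) = - \frac{3 \log{\left(a + 1 \right)}}{4} - \frac{3 \log{\left(5 \right)}}{4} + \frac{3 \log{\left(7 \right)}}{4} + C$.

At $a = \frac{2}{5}$ the integrand is identically $0$, so $I(\frac{2}{5}) = 0$. The closed form gives $0$, hence $C = 0$.

Setting $a = \frac{7}{4}$:
$$I = \log{\left(\frac{2 \sqrt{2} \sqrt[4]{55} \cdot 7^{\frac{3}{4}}}{55} \right)}.$$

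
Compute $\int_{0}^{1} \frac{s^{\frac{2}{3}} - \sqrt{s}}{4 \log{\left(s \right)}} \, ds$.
$- \frac{\log{\left(3 \right)}}{2} + \frac{\log{\left(10 \right)}}{4}$

Introduce a parameter $a$ in the exponent: let $I(a) = \int_{0}^{1} \frac{- \sqrt{s} + s^{a}}{4 \log{\left(s \right)}} \, ds$.

Since $\dfrac{\partial}{\partial a}\,s^{a} = s^{a} \ln s$, the $\ln s$ in the denominator cancels and
$$\frac{dI}{da} = \int_{0}^{1} \frac{1}{4} s^{a} \, ds = \frac{1}{4} \left[\frac{s^{a+1}}{a+1}\right]_0^1 = \frac{1}{4 \left(a + 1\right)}.$$

Integrating with respect to $a$ gives $I(a) = \frac{\log{\left(a + 1 \right)}}{4} - \frac{\log{\left(3 \right)}}{4} + \frac{\log{\left(2 \right)}}{4} + C$.

At $a = \frac{1}{2}$ the integrand is identically $0$, so $I(\frac{1}{2}) = 0$. The closed form gives $0$, hence $C = 0$.

Setting $a = \frac{2}{3}$:
$$I = - \frac{\log{\left(3 \right)}}{2} + \frac{\log{\left(10 \right)}}{4}.$$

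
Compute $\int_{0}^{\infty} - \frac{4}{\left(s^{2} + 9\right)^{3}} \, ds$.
$- \frac{\pi}{324}$

Begin with the known result
$$J(a) = \int_{0}^{\infty} - \frac{4}{a^{2} + s^{2}} \, ds = - \frac{2 \pi}{a}.$$

Differentiating under the integral sign with respect to $a$,
$$\frac{dJ}{da} = \int_{0}^{\infty} \frac{8 a}{\left(a^{2} + s^{2}\right)^{2}} \, ds = \frac{2 \pi}{a^{2}},$$
so $\int_{0}^{\infty} - \frac{4}{\left(a^{2} + s^{2}\right)^{2}} \, ds = - \frac{\pi}{a^{3}}$.

Repeating — each differentiation of $1/(s^2+a^2)^j$ produces $-2ja/(s^2+a^2)^{j+1}$ — and dividing through by $-2ja$ at each step yields, after $2$ differentiations in total,
$$\int_{0}^{\infty} - \frac{4}{\left(a^{2} + s^{2}\right)^{3}} \, ds = - \frac{3 \pi}{4 a^{5}}.$$

Setting $a = 3$:
$$I = - \frac{\pi}{324}.$$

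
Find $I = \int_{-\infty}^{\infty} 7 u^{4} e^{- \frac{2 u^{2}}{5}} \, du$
$\frac{525 \sqrt{10} \sqrt{\pi}}{32}$

Consider the simpler parametrised integral
$$J(a) = \int_{-\infty}^{\infty} 7 e^{- a u^{2}} \, du = \frac{7 \sqrt{\pi}}{\sqrt{a}}.$$

Differentiating under the integral sign brings down a factor of $(-u^2)$:
$$\frac{dJ}{da} = \int_{-\infty}^{\infty} - 7 u^{2} e^{- a u^{2}} \, du = - \frac{7 \sqrt{\pi}}{2 a^{\frac{3}{2}}}.$$

Repeating twice in total — each differentiation brings down another $(-u^2)$ — gives
$$\frac{d^{2}J}{da^{2}} = \int_{-\infty}^{\infty} 7 u^{4} e^{- a u^{2}} \, du = \frac{21 \sqrt{\pi}}{4 a^{\frac{5}{2}}},$$
and the integrand here is exactly the target integrand, so $I = \frac{21 \sqrt{\pi}}{4 a^{\frac{5}{2}}}$.

Setting $a = \frac{2}{5}$:
$$I = \frac{525 \sqrt{10} \sqrt{\pi}}{32}.$$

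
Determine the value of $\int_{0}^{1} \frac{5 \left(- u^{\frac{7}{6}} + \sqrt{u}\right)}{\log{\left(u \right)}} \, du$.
$- \log{\left(\frac{371293}{59049} \right)}$

Replace the exponent $\frac{7}{6}$ by a parameter $a$: let $I(a) = \int_{0}^{1} \frac{5 \left(\sqrt{u} - u^{a}\right)}{\log{\left(u \right)}} \, du$.

Since $\dfrac{\partial}{\partial a}\,u^{a} = u^{a} \ln u$, the $\ln u$ in the denominator cancels and
$$\frac{dI}{da} = \int_{0}^{1} -5 u^{a} \, du = -5 \left[\frac{u^{a+1}}{a+1}\right]_0^1 = - \frac{5}{a + 1}.$$

Integrating with respect to $a$ gives $I(a) = - \log{\left(\frac{32 \left(a + 1\right)^{5}}{243} \right)} + C$.

At $a = \frac{1}{2}$ the integrand is identically $0$, so $I(\frac{1}{2}) = 0$. The closed form gives $0$, hence $C = 0$.

Setting $a = \frac{7}{6}$:
$$I = - \log{\left(\frac{371293}{59049} \right)}.$$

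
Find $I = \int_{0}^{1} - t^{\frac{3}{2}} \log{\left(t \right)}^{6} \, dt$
$- \frac{18432}{15625}$

Consider the simpler parametrised integral
$$J(a) = \int_{0}^{1} - t^{a} \, dt = - \frac{1}{a + 1}.$$

Differentiating under the integral sign brings down a factor of $\ln t$:
$$\frac{dJ}{da} = \int_{0}^{1} - t^{a} \log{\left(t \right)} \, dt = \frac{1}{\left(a + 1\right)^{2}}.$$

Repeating $6$ times in total — each differentiation brings down another $\ln t$ — gives
$$\frac{d^{6}J}{da^{6}} = \int_{0}^{1} - t^{a} \log{\left(t \right)}^{6} \, dt = - \frac{720}{\left(a + 1\right)^{7}},$$
and the integrand here is exactly the target integrand, so $I = - \frac{720}{\left(a + 1\right)^{7}}$.

Setting $a = \frac{3}{2}$:
$$I = - \frac{18432}{15625}.$$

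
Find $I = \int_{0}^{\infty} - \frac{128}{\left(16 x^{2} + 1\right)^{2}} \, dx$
$- 8 \pi$

Begin with the known result
$$J(a) = \int_{0}^{\infty} - \frac{1}{2 \left(a^{2} + x^{2}\right)} \, dx = - \frac{\pi}{4 a}.$$

Differentiating under the integral sign with respect to $a$,
$$\frac{dJ}{da} = \int_{0}^{\infty} \frac{a}{\left(a^{2} + x^{2}\right)^{2}} \, dx = \frac{\pi}{4 a^{2}},$$
so $\int_{0}^{\infty} - \frac{1}{2 \left(a^{2} + x^{2}\right)^{2}} \, dx = - \frac{\pi}{8 a^{3}}$.

Setting $a = \frac{1}{4}$:
$$I = - 8 \pi.$$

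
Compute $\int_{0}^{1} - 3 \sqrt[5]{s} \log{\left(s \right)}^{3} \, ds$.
$\frac{625}{72}$

Start from the elementary integral
$$J(a) = \int_{0}^{1} - 3 s^{a} \, ds = - \frac{3}{a + 1}.$$

Differentiating under the integral sign brings down a factor of $\ln s$:
$$\frac{dJ}{da} = \int_{0}^{1} - 3 s^{a} \log{\left(s \right)} \, ds = \frac{3}{\left(a + 1\right)^{2}}.$$

Repeating $3$ times in total — each differentiation brings down another $\ln s$ — gives
$$\frac{d^{3}J}{da^{3}} = \int_{0}^{1} - 3 s^{a} \log{\left(s \right)}^{3} \, ds = \frac{18}{\left(a + 1\right)^{4}},$$
and the integrand here is exactly the target integrand, so $I = \frac{18}{\left(a + 1\right)^{4}}$.

Setting $a = \frac{1}{5}$:
$$I = \frac{625}{72}.$$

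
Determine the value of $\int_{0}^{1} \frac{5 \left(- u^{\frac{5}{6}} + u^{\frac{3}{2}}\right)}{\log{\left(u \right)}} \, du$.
$\log{\left(\frac{759375}{161051} \right)}$

Replace the exponent $\frac{3}{2}$ by a parameter $a$: let $I(a) = \int_{0}^{1} \frac{5 \left(- u^{\frac{5}{6}} + u^{a}\right)}{\log{\left(u \right)}} \, du$.

Since $\dfrac{\partial}{\partial a}\,u^{a} = u^{a} \ln u$, the $\ln u$ in the denominator cancels and
$$\frac{dI}{da} = \int_{0}^{1} 5 u^{a} \, du = 5 \left[\frac{u^{a+1}}{a+1}\right]_0^1 = \frac{5}{a + 1}.$$

Integrating with respect to $a$ gives $I(a) = \log{\left(\frac{7776 \left(a + 1\right)^{5}}{161051} \right)} + C$.

At $a = \frac{5}{6}$ the integrand is identically $0$, so $I(\frac{5}{6}) = 0$. The closed form gives $0$, hence $C = 0$.

Setting $a = \frac{3}{2}$:
$$I = \log{\left(\frac{759375}{161051} \right)}.$$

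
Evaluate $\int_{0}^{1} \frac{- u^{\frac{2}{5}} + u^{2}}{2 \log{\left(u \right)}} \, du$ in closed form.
$- \log{\left(7 \right)} + \frac{\log{\left(105 \right)}}{2}$

Introduce a parameter $a$ in the exponent: let $I(a) = \int_{0}^{1} \frac{- u^{\frac{2}{5}} + u^{a}}{2 \log{\left(u \right)}} \, du$.

Since $\dfrac{\partial}{\partial a}\,u^{a} = u^{a} \ln u$, the $\ln u$ in the denominator cancels and
$$\frac{dI}{da} = \int_{0}^{1} \frac{1}{2} u^{a} \, du = \frac{1}{2} \left[\frac{u^{a+1}}{a+1}\right]_0^1 = \frac{1}{2 \left(a + 1\right)}.$$

Integrating with respect to $a$ gives $I(a) = \log{\left(\frac{\sqrt{35} \sqrt{a + 1}}{7} \right)} + C$.

At $a = \frac{2}{5}$ the integrand is identically $0$, so $I(\frac{2}{5}) = 0$. The closed form gives $0$, hence $C = 0$.

Setting $a = 2$:
$$I = - \log{\left(7 \right)} + \frac{\log{\left(105 \right)}}{2}.$$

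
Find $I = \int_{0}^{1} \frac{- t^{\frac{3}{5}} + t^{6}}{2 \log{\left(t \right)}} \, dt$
$\log{\left(\frac{\sqrt{70}}{4} \right)}$

Consider the one-parameter family: let $I(a) = \int_{0}^{1} \frac{- t^{\frac{3}{5}} + t^{a}}{2 \log{\left(t \right)}} \, dt$.

Since $\dfrac{\partial}{\partial a}\,t^{a} = t^{a} \ln t$, the $\ln t$ in the denominator cancels and
$$\frac{dI}{da} = \int_{0}^{1} \frac{1}{2} t^{a} \, dt = \frac{1}{2} \left[\frac{t^{a+1}}{a+1}\right]_0^1 = \frac{1}{2 \left(a + 1\right)}.$$

Integrating with respect to $a$ gives $I(a) = \log{\left(\frac{\sqrt{10} \sqrt{a + 1}}{4} \right)} + C$.

At $a = \frac{3}{5}$ the integrand is identically $0$, so $I(\frac{3}{5}) = 0$. The closed form gives $0$, hence $C = 0$.

Setting $a = 6$:
$$I = \log{\left(\frac{\sqrt{70}}{4} \right)}.$$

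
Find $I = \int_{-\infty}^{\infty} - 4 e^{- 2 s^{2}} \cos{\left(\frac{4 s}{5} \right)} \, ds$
$- \frac{2 \sqrt{2} \sqrt{\pi}}{e^{\frac{2}{25}}}$

Treat the cosine frequency as a parameter and define $I(b) = \int_{-\infty}^{\infty} - 4 e^{- 2 s^{2}} \cos{\left(b s \right)} \, ds$.

Differentiating under the integral sign,
$$I'(b) = \int_{-\infty}^{\infty} 4 s e^{- 2 s^{2}} \sin{\left(b s \right)} \, ds.$$

Integrate $\int_{-\infty}^{\infty} s \sin(b s)\, e^{- 2 s^{2}}\, ds$ by parts with $u = \sin(b s)$ and $dv = s\, e^{- 2 s^{2}}\, ds$, giving $v = - \frac{e^{- 2 s^{2}}}{4}$. The boundary term vanishes and
$$\int_{-\infty}^{\infty} s \sin(b s)\, e^{- 2 s^{2}}\, ds = \frac{b}{4} \int_{-\infty}^{\infty} \cos(b s)\, e^{- 2 s^{2}}\, ds,$$
so $I'(b) = - \frac{b}{4}\, I(b)$.

This is a separable first-order ODE; solving with the initial condition $I(0) = \int_{-\infty}^{\infty} - 4 e^{- 2 s^{2}}\,ds = - 2 \sqrt{2} \sqrt{\pi}$ gives
$$I(b) = - 2 \sqrt{2} \sqrt{\pi} e^{- \frac{b^{2}}{8}}.$$

Setting $b = \frac{4}{5}$:
$$I = - \frac{2 \sqrt{2} \sqrt{\pi}}{e^{\frac{2}{25}}}.$$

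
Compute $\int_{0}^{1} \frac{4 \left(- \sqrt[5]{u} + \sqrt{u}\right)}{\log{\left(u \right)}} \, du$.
$- \log{\left(\frac{256}{625} \right)}$

Consider the one-parameter family: let $I(a) = \int_{0}^{1} \frac{4 \left(\sqrt{u} - u^{a}\right)}{\log{\left(u \right)}} \, du$.

Since $\dfrac{\partial}{\partial a}\,u^{a} = u^{a} \ln u$, the $\ln u$ in the denominator cancels and
$$\frac{dI}{da} = \int_{0}^{1} -4 u^{a} \, du = -4 \left[\frac{u^{a+1}}{a+1}\right]_0^1 = - \frac{4}{a + 1}.$$

Integrating with respect to $a$ gives $I(a) = - \log{\left(\frac{16 \left(a + 1\right)^{4}}{81} \right)} + C$.

At $a = \frac{1}{2}$ the integrand is identically $0$, so $I(\frac{1}{2}) = 0$. The closed form gives $0$, hence $C = 0$.

Setting $a = \frac{1}{5}$:
$$I = - \log{\left(\frac{256}{625} \right)}.$$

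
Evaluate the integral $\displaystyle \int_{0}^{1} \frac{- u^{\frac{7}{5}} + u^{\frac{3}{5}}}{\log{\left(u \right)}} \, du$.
$\log{\left(\frac{2}{3} \right)}$

Consider the one-parameter family: let $I(a) = \int_{0}^{1} \frac{- u^{\frac{7}{5}} + u^{a}}{\log{\left(u \right)}} \, du$.

Since $\dfrac{\partial}{\partial a}\,u^{a} = u^{a} \ln u$, the $\ln u$ in the denominator cancels and
$$\frac{dI}{da} = \int_{0}^{1} u^{a} \, du = \left[\frac{u^{a+1}}{a+1}\right]_0^1 = \frac{1}{a + 1}.$$

Integrating with respect to $a$ gives $I(a) = \log{\left(\frac{5 a}{12} + \frac{5}{12} \right)} + C$.

At $a = \frac{7}{5}$ the integrand is identically $0$, so $I(\frac{7}{5}) = 0$. The closed form gives $0$, hence $C = 0$.

Setting $a = \frac{3}{5}$:
$$I = \log{\left(\frac{2}{3} \right)}.$$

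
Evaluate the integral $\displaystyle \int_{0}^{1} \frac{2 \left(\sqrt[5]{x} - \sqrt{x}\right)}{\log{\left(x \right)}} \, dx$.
$- \log{\left(\frac{25}{16} \right)}$

Introduce a parameter $a$ in the exponent: let $I(a) = \int_{0}^{1} \frac{2 \left(\sqrt[5]{x} - x^{a}\right)}{\log{\left(x \right)}} \, dx$.

Since $\dfrac{\partial}{\partial a}\,x^{a} = x^{a} \ln x$, the $\ln x$ in the denominator cancels and
$$\frac{dI}{da} = \int_{0}^{1} -2 x^{a} \, dx = -2 \left[\frac{x^{a+1}}{a+1}\right]_0^1 = - \frac{2}{a + 1}.$$

Integrating with respect to $a$ gives $I(a) = - \log{\left(\frac{25 \left(a + 1\right)^{2}}{36} \right)} + C$.

At $a = \frac{1}{5}$ the integrand is identically $0$, so $I(\frac{1}{5}) = 0$. The closed form gives $0$, hence $C = 0$.

Setting $a = \frac{1}{2}$:
$$I = - \log{\left(\frac{25}{16} \right)}.$$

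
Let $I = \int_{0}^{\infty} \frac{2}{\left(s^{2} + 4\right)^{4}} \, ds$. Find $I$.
$\frac{5 \pi}{2048}$

Begin with the known result
$$J(a) = \int_{0}^{\infty} \frac{2}{a^{2} + s^{2}} \, ds = \frac{\pi}{a}.$$

Differentiating under the integral sign with respect to $a$,
$$\frac{dJ}{da} = \int_{0}^{\infty} - \frac{4 a}{\left(a^{2} + s^{2}\right)^{2}} \, ds = - \frac{\pi}{a^{2}},$$
so $\int_{0}^{\infty} \frac{2}{\left(a^{2} + s^{2}\right)^{2}} \, ds = \frac{\pi}{2 a^{3}}$.

Repeating — each differentiation of $1/(s^2+a^2)^j$ produces $-2ja/(s^2+a^2)^{j+1}$ — and dividing through by $-2ja$ at each step yields, after $3$ differentiations in total,
$$\int_{0}^{\infty} \frac{2}{\left(a^{2} + s^{2}\right)^{4}} \, ds = \frac{5 \pi}{16 a^{7}}.$$

Setting $a = 2$:
$$I = \frac{5 \pi}{2048}.$$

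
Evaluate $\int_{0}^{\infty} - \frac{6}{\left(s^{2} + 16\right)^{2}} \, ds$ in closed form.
$- \frac{3 \pi}{128}$

Start from the standard arctangent integral
$$J(a) = \int_{0}^{\infty} - \frac{6}{a^{2} + s^{2}} \, ds = - \frac{3 \pi}{a}.$$

Differentiating under the integral sign with respect to $a$,
$$\frac{dJ}{da} = \int_{0}^{\infty} \frac{12 a}{\left(a^{2} + s^{2}\right)^{2}} \, ds = \frac{3 \pi}{a^{2}},$$
so $\int_{0}^{\infty} - \frac{6}{\left(a^{2} + s^{2}\right)^{2}} \, ds = - \frac{3 \pi}{2 a^{3}}$.

Setting $a = 4$:
$$I = - \frac{3 \pi}{128}.$$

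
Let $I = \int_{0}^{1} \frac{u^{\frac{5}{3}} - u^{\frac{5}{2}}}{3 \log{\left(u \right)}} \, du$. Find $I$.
$- \frac{\log{\left(7 \right)}}{3} - \frac{\log{\left(3 \right)}}{3} + \frac{4 \log{\left(2 \right)}}{3}$

Replace the exponent $\frac{5}{2}$ by a parameter $a$: let $I(a) = \int_{0}^{1} \frac{u^{\frac{5}{3}} - u^{a}}{3 \log{\left(u \right)}} \, du$.

Since $\dfrac{\partial}{\partial a}\,u^{a} = u^{a} \ln u$, the $\ln u$ in the denominator cancels and
$$\frac{dI}{da} = \int_{0}^{1} - \frac{1}{3} u^{a} \, du = - \frac{1}{3} \left[\frac{u^{a+1}}{a+1}\right]_0^1 = - \frac{1}{3 a + 3}.$$

Integrating with respect to $a$ gives $I(a) = - \frac{\log{\left(a + 1 \right)}}{3} - \frac{\log{\left(3 \right)}}{3} + \log{\left(2 \right)} + C$.

At $a = \frac{5}{3}$ the integrand is identically $0$, so $I(\frac{5}{3}) = 0$. The closed form gives $0$, hence $C = 0$.

Setting $a = \frac{5}{2}$:
$$I = - \frac{\log{\left(7 \right)}}{3} - \frac{\log{\left(3 \right)}}{3} + \frac{4 \log{\left(2 \right)}}{3}.$$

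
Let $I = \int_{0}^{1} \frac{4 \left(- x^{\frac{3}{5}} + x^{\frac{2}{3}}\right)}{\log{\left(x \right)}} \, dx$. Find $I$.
$\log{\left(\frac{390625}{331776} \right)}$

Consider the one-parameter family: let $I(a) = \int_{0}^{1} \frac{4 \left(- x^{\frac{3}{5}} + x^{a}\right)}{\log{\left(x \right)}} \, dx$.

Since $\dfrac{\partial}{\partial a}\,x^{a} = x^{a} \ln x$, the $\ln x$ in the denominator cancels and
$$\frac{dI}{da} = \int_{0}^{1} 4 x^{a} \, dx = 4 \left[\frac{x^{a+1}}{a+1}\right]_0^1 = \frac{4}{a + 1}.$$

Integrating with respect to $a$ gives $I(a) = \log{\left(\frac{625 \left(a + 1\right)^{4}}{4096} \right)} + C$.

At $a = \frac{3}{5}$ the integrand is identically $0$, so $I(\frac{3}{5}) = 0$. The closed form gives $0$, hence $C = 0$.

Setting $a = \frac{2}{3}$:
$$I = \log{\left(\frac{390625}{331776} \right)}.$$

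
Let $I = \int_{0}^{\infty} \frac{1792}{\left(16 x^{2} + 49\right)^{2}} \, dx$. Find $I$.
$\frac{16 \pi}{49}$

Recall the elementary integral
$$J(a) = \int_{0}^{\infty} \frac{7}{a^{2} + x^{2}} \, dx = \frac{7 \pi}{2 a}.$$

Differentiating under the integral sign with respect to $a$,
$$\frac{dJ}{da} = \int_{0}^{\infty} - \frac{14 a}{\left(a^{2} + x^{2}\right)^{2}} \, dx = - \frac{7 \pi}{2 a^{2}},$$
so $\int_{0}^{\infty} \frac{7}{\left(a^{2} + x^{2}\right)^{2}} \, dx = \frac{7 \pi}{4 a^{3}}$.

Setting $a = \frac{7}{4}$:
$$I = \frac{16 \pi}{49}.$$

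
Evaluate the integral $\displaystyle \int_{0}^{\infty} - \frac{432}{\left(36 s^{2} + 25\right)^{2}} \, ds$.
$- \frac{18 \pi}{125}$

Start from the standard arctangent integral
$$J(a) = \int_{0}^{\infty} - \frac{1}{3 \left(a^{2} + s^{2}\right)} \, ds = - \frac{\pi}{6 a}.$$

Differentiating under the integral sign with respect to $a$,
$$\frac{dJ}{da} = \int_{0}^{\infty} \frac{2 a}{3 \left(a^{2} + s^{2}\right)^{2}} \, ds = \frac{\pi}{6 a^{2}},$$
so $\int_{0}^{\infty} - \frac{1}{3 \left(a^{2} + s^{2}\right)^{2}} \, ds = - \frac{\pi}{12 a^{3}}$.

Setting $a = \frac{5}{6}$:
$$I = - \frac{18 \pi}{125}.$$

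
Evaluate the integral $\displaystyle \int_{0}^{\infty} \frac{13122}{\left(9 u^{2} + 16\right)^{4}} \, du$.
$\frac{10935 \pi}{262144}$

Start from the standard arctangent integral
$$J(a) = \int_{0}^{\infty} \frac{2}{a^{2} + u^{2}} \, du = \frac{\pi}{a}.$$

Differentiating under the integral sign with respect to $a$,
$$\frac{dJ}{da} = \int_{0}^{\infty} - \frac{4 a}{\left(a^{2} + u^{2}\right)^{2}} \, du = - \frac{\pi}{a^{2}},$$
so $\int_{0}^{\infty} \frac{2}{\left(a^{2} + u^{2}\right)^{2}} \, du = \frac{\pi}{2 a^{3}}$.

Repeating — each differentiation of $1/(u^2+a^2)^j$ produces $-2ja/(u^2+a^2)^{j+1}$ — and dividing through by $-2ja$ at each step yields, after $3$ differentiations in total,
$$\int_{0}^{\infty} \frac{2}{\left(a^{2} + u^{2}\right)^{4}} \, du = \frac{5 \pi}{16 a^{7}}.$$

Setting $a = \frac{4}{3}$:
$$I = \frac{10935 \pi}{262144}.$$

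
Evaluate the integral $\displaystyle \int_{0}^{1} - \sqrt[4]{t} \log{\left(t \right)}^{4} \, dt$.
$- \frac{24576}{3125}$

Consider the simpler parametrised integral
$$J(a) = \int_{0}^{1} - t^{a} \, dt = - \frac{1}{a + 1}.$$

Differentiating under the integral sign brings down a factor of $\ln t$:
$$\frac{dJ}{da} = \int_{0}^{1} - t^{a} \log{\left(t \right)} \, dt = \frac{1}{\left(a + 1\right)^{2}}.$$

Repeating $4$ times in total — each differentiation brings down another $\ln t$ — gives
$$\frac{d^{4}J}{da^{4}} = \int_{0}^{1} - t^{a} \log{\left(t \right)}^{4} \, dt = - \frac{24}{\left(a + 1\right)^{5}},$$
and the integrand here is exactly the target integrand, so $I = - \frac{24}{\left(a + 1\right)^{5}}$.

Setting $a = \frac{1}{4}$:
$$I = - \frac{24576}{3125}.$$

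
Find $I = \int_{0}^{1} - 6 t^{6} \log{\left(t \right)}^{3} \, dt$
$\frac{36}{2401}$

Consider the simpler parametrised integral
$$J(a) = \int_{0}^{1} - 6 t^{a} \, dt = - \frac{6}{a + 1}.$$

Differentiating under the integral sign brings down a factor of $\ln t$:
$$\frac{dJ}{da} = \int_{0}^{1} - 6 t^{a} \log{\left(t \right)} \, dt = \frac{6}{\left(a + 1\right)^{2}}.$$

Repeating $3$ times in total — each differentiation brings down another $\ln t$ — gives
$$\frac{d^{3}J}{da^{3}} = \int_{0}^{1} - 6 t^{a} \log{\left(t \right)}^{3} \, dt = \frac{36}{\left(a + 1\right)^{4}},$$
and the integrand here is exactly the target integrand, so $I = \frac{36}{\left(a + 1\right)^{4}}$.

Setting $a = 6$:
$$I = \frac{36}{2401}.$$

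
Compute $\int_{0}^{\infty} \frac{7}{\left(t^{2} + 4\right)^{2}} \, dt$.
$\frac{7 \pi}{32}$

Start from the standard arctangent integral
$$J(a) = \int_{0}^{\infty} \frac{7}{a^{2} + t^{2}} \, dt = \frac{7 \pi}{2 a}.$$

Differentiating under the integral sign with respect to $a$,
$$\frac{dJ}{da} = \int_{0}^{\infty} - \frac{14 a}{\left(a^{2} + t^{2}\right)^{2}} \, dt = - \frac{7 \pi}{2 a^{2}},$$
so $\int_{0}^{\infty} \frac{7}{\left(a^{2} + t^{2}\right)^{2}} \, dt = \frac{7 \pi}{4 a^{3}}$.

Setting $a = 2$:
$$I = \frac{7 \pi}{32}.$$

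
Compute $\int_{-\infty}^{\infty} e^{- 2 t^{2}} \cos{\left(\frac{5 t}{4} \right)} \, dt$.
$\frac{\sqrt{2} \sqrt{\pi}}{2 e^{\frac{25}{128}}}$

Treat the cosine frequency as a parameter and define $I(b) = \int_{-\infty}^{\infty} e^{- 2 t^{2}} \cos{\left(b t \right)} \, dt$.

Differentiating under the integral sign,
$$I'(b) = \int_{-\infty}^{\infty} - t e^{- 2 t^{2}} \sin{\left(b t \right)} \, dt.$$

Integrate $\int_{-\infty}^{\infty} t \sin(b t)\, e^{- 2 t^{2}}\, dt$ by parts with $u = \sin(b t)$ and $dv = t\, e^{- 2 t^{2}}\, dt$, giving $v = - \frac{e^{- 2 t^{2}}}{4}$. The boundary term vanishes and
$$\int_{-\infty}^{\infty} t \sin(b t)\, e^{- 2 t^{2}}\, dt = \frac{b}{4} \int_{-\infty}^{\infty} \cos(b t)\, e^{- 2 t^{2}}\, dt,$$
so $I'(b) = - \frac{b}{4}\, I(b)$.

This is a separable first-order ODE; solving with the initial condition $I(0) = \int_{-\infty}^{\infty} e^{- 2 t^{2}}\,dt = \frac{\sqrt{2} \sqrt{\pi}}{2}$ gives
$$I(b) = \frac{\sqrt{2} \sqrt{\pi} e^{- \frac{b^{2}}{8}}}{2}.$$

Setting $b = \frac{5}{4}$:
$$I = \frac{\sqrt{2} \sqrt{\pi}}{2 e^{\frac{25}{128}}}.$$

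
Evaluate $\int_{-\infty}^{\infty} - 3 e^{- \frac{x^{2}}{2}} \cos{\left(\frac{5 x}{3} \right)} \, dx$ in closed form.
$- \frac{3 \sqrt{2} \sqrt{\pi}}{e^{\frac{25}{18}}}$

Let $b$ denote the cosine frequency and define $I(b) = \int_{-\infty}^{\infty} - 3 e^{- \frac{x^{2}}{2}} \cos{\left(b x \right)} \, dx$.

Differentiating under the integral sign,
$$I'(b) = \int_{-\infty}^{\infty} 3 x e^{- \frac{x^{2}}{2}} \sin{\left(b x \right)} \, dx.$$

Integrate $\int_{-\infty}^{\infty} x \sin(b x)\, e^{- \frac{x^{2}}{2}}\, dx$ by parts with $u = \sin(b x)$ and $dv = x\, e^{- \frac{x^{2}}{2}}\, dx$, giving $v = - e^{- \frac{x^{2}}{2}}$. The boundary term vanishes and
$$\int_{-\infty}^{\infty} x \sin(b x)\, e^{- \frac{x^{2}}{2}}\, dx = b \int_{-\infty}^{\infty} \cos(b x)\, e^{- \frac{x^{2}}{2}}\, dx,$$
so $I'(b) = - b\, I(b)$.

This is a separable first-order ODE; solving with the initial condition $I(0) = \int_{-\infty}^{\infty} - 3 e^{- \frac{x^{2}}{2}}\,dx = - 3 \sqrt{2} \sqrt{\pi}$ gives
$$I(b) = - 3 \sqrt{2} \sqrt{\pi} e^{- \frac{b^{2}}{2}}.$$

Setting $b = \frac{5}{3}$:
$$I = - \frac{3 \sqrt{2} \sqrt{\pi}}{e^{\frac{25}{18}}}.$$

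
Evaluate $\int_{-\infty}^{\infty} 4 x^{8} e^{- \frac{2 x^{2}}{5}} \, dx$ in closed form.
$\frac{65625 \sqrt{10} \sqrt{\pi}}{128}$

Consider the simpler parametrised integral
$$J(a) = \int_{-\infty}^{\infty} 4 e^{- a x^{2}} \, dx = \frac{4 \sqrt{\pi}}{\sqrt{a}}.$$

Differentiating under the integral sign brings down a factor of $(-x^2)$:
$$\frac{dJ}{da} = \int_{-\infty}^{\infty} - 4 x^{2} e^{- a x^{2}} \, dx = - \frac{2 \sqrt{\pi}}{a^{\frac{3}{2}}}.$$

Repeating $4$ times in total — each differentiation brings down another $(-x^2)$ — gives
$$\frac{d^{4}J}{da^{4}} = \int_{-\infty}^{\infty} 4 x^{8} e^{- a x^{2}} \, dx = \frac{105 \sqrt{\pi}}{4 a^{\frac{9}{2}}},$$
and the integrand here is exactly the target integrand, so $I = \frac{105 \sqrt{\pi}}{4 a^{\frac{9}{2}}}$.

Setting $a = \frac{2}{5}$:
$$I = \frac{65625 \sqrt{10} \sqrt{\pi}}{128}.$$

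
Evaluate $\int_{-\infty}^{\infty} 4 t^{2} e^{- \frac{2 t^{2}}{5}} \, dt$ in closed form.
$\frac{5 \sqrt{10} \sqrt{\pi}}{2}$

Start from the elementary integral
$$J(a) = \int_{-\infty}^{\infty} 4 e^{- a t^{2}} \, dt = \frac{4 \sqrt{\pi}}{\sqrt{a}}.$$

Differentiating under the integral sign brings down a factor of $(-t^2)$:
$$\frac{dJ}{da} = \int_{-\infty}^{\infty} - 4 t^{2} e^{- a t^{2}} \, dt = - \frac{2 \sqrt{\pi}}{a^{\frac{3}{2}}}.$$

The integral on the left is $-I$, so $I = \frac{2 \sqrt{\pi}}{a^{\frac{3}{2}}}$.

Setting $a = \frac{2}{5}$:
$$I = \frac{5 \sqrt{10} \sqrt{\pi}}{2}.$$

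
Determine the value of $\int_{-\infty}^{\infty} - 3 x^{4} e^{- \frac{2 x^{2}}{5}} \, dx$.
$- \frac{225 \sqrt{10} \sqrt{\pi}}{32}$

Consider the simpler parametrised integral
$$J(a) = \int_{-\infty}^{\infty} - 3 e^{- a x^{2}} \, dx = - \frac{3 \sqrt{\pi}}{\sqrt{a}}.$$

Differentiating under the integral sign brings down a factor of $(-x^2)$:
$$\frac{dJ}{da} = \int_{-\infty}^{\infty} 3 x^{2} e^{- a x^{2}} \, dx = \frac{3 \sqrt{\pi}}{2 a^{\frac{3}{2}}}.$$

Repeating twice in total — each differentiation brings down another $(-x^2)$ — gives
$$\frac{d^{2}J}{da^{2}} = \int_{-\infty}^{\infty} - 3 x^{4} e^{- a x^{2}} \, dx = - \frac{9 \sqrt{\pi}}{4 a^{\frac{5}{2}}},$$
and the integrand here is exactly the target integrand, so $I = - \frac{9 \sqrt{\pi}}{4 a^{\frac{5}{2}}}$.

Setting $a = \frac{2}{5}$:
$$I = - \frac{225 \sqrt{10} \sqrt{\pi}}{32}.$$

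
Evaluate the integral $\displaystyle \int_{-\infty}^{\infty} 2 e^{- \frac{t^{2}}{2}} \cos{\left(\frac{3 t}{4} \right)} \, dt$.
$\frac{2 \sqrt{2} \sqrt{\pi}}{e^{\frac{9}{32}}}$

Let $b$ denote the cosine frequency and define $I(b) = \int_{-\infty}^{\infty} 2 e^{- \frac{t^{2}}{2}} \cos{\left(b t \right)} \, dt$.

Differentiating under the integral sign,
$$I'(b) = \int_{-\infty}^{\infty} - 2 t e^{- \frac{t^{2}}{2}} \sin{\left(b t \right)} \, dt.$$

Integrate $\int_{-\infty}^{\infty} t \sin(b t)\, e^{- \frac{t^{2}}{2}}\, dt$ by parts with $u = \sin(b t)$ and $dv = t\, e^{- \frac{t^{2}}{2}}\, dt$, giving $v = - e^{- \frac{t^{2}}{2}}$. The boundary term vanishes and
$$\int_{-\infty}^{\infty} t \sin(b t)\, e^{- \frac{t^{2}}{2}}\, dt = b \int_{-\infty}^{\infty} \cos(b t)\, e^{- \frac{t^{2}}{2}}\, dt,$$
so $I'(b) = - b\, I(b)$.

This is a separable first-order ODE; solving with the initial condition $I(0) = \int_{-\infty}^{\infty} 2 e^{- \frac{t^{2}}{2}}\,dt = 2 \sqrt{2} \sqrt{\pi}$ gives
$$I(b) = 2 \sqrt{2} \sqrt{\pi} e^{- \frac{b^{2}}{2}}.$$

Setting $b = \frac{3}{4}$:
$$I = \frac{2 \sqrt{2} \sqrt{\pi}}{e^{\frac{9}{32}}}.$$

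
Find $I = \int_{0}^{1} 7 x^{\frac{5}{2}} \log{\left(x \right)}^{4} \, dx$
$\frac{768}{2401}$

Begin with the known integral
$$J(a) = \int_{0}^{1} 7 x^{a} \, dx = \frac{7}{a + 1}.$$

Differentiating under the integral sign brings down a factor of $\ln x$:
$$\frac{dJ}{da} = \int_{0}^{1} 7 x^{a} \log{\left(x \right)} \, dx = - \frac{7}{\left(a + 1\right)^{2}}.$$

Repeating $4$ times in total — each differentiation brings down another $\ln x$ — gives
$$\frac{d^{4}J}{da^{4}} = \int_{0}^{1} 7 x^{a} \log{\left(x \right)}^{4} \, dx = \frac{168}{\left(a + 1\right)^{5}},$$
and the integrand here is exactly the target integrand, so $I = \frac{168}{\left(a + 1\right)^{5}}$.

Setting $a = \frac{5}{2}$:
$$I = \frac{768}{2401}.$$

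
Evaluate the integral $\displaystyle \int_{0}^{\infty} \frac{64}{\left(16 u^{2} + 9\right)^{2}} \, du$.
$\frac{4 \pi}{27}$

Start from the standard arctangent integral
$$J(a) = \int_{0}^{\infty} \frac{1}{4 \left(a^{2} + u^{2}\right)} \, du = \frac{\pi}{8 a}.$$

Differentiating under the integral sign with respect to $a$,
$$\frac{dJ}{da} = \int_{0}^{\infty} - \frac{a}{2 \left(a^{2} + u^{2}\right)^{2}} \, du = - \frac{\pi}{8 a^{2}},$$
so $\int_{0}^{\infty} \frac{1}{4 \left(a^{2} + u^{2}\right)^{2}} \, du = \frac{\pi}{16 a^{3}}$.

Setting $a = \frac{3}{4}$:
$$I = \frac{4 \pi}{27}.$$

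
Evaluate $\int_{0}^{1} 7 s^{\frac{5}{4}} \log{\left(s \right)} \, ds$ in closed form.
$- \frac{112}{81}$

Start from the elementary integral
$$J(a) = \int_{0}^{1} 7 s^{a} \, ds = \frac{7}{a + 1}.$$

Differentiating under the integral sign brings down a factor of $\ln s$:
$$\frac{dJ}{da} = \int_{0}^{1} 7 s^{a} \log{\left(s \right)} \, ds = - \frac{7}{\left(a + 1\right)^{2}}.$$

The integral on the left is $I$, so $I = - \frac{7}{\left(a + 1\right)^{2}}$.

Setting $a = \frac{5}{4}$:
$$I = - \frac{112}{81}.$$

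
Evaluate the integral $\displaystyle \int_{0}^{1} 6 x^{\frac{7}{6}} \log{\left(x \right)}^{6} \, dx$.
$\frac{1209323520}{62748517}$

Start from the elementary integral
$$J(a) = \int_{0}^{1} 6 x^{a} \, dx = \frac{6}{a + 1}.$$

Differentiating under the integral sign brings down a factor of $\ln x$:
$$\frac{dJ}{da} = \int_{0}^{1} 6 x^{a} \log{\left(x \right)} \, dx = - \frac{6}{\left(a + 1\right)^{2}}.$$

Repeating $6$ times in total — each differentiation brings down another $\ln x$ — gives
$$\frac{d^{6}J}{da^{6}} = \int_{0}^{1} 6 x^{a} \log{\left(x \right)}^{6} \, dx = \frac{4320}{\left(a + 1\right)^{7}},$$
and the integrand here is exactly the target integrand, so $I = \frac{4320}{\left(a + 1\right)^{7}}$.

Setting $a = \frac{7}{6}$:
$$I = \frac{1209323520}{62748517}.$$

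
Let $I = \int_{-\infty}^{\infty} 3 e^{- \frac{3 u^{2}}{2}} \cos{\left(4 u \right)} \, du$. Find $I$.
$\frac{\sqrt{6} \sqrt{\pi}}{e^{\frac{8}{3}}}$

Let $b$ denote the cosine frequency and define $I(b) = \int_{-\infty}^{\infty} 3 e^{- \frac{3 u^{2}}{2}} \cos{\left(b u \right)} \, du$.

Differentiating under the integral sign,
$$I'(b) = \int_{-\infty}^{\infty} - 3 u e^{- \frac{3 u^{2}}{2}} \sin{\left(b u \right)} \, du.$$

Integrate $\int_{-\infty}^{\infty} u \sin(b u)\, e^{- \frac{3 u^{2}}{2}}\, du$ by parts with $w = \sin(b u)$ and $dv = u\, e^{- \frac{3 u^{2}}{2}}\, du$, giving $v = - \frac{e^{- \frac{3 u^{2}}{2}}}{3}$. The boundary term vanishes and
$$\int_{-\infty}^{\infty} u \sin(b u)\, e^{- \frac{3 u^{2}}{2}}\, du = \frac{b}{3} \int_{-\infty}^{\infty} \cos(b u)\, e^{- \frac{3 u^{2}}{2}}\, du,$$
so $I'(b) = - \frac{b}{3}\, I(b)$.

This is a separable first-order ODE; solving with the initial condition $I(0) = \int_{-\infty}^{\infty} 3 e^{- \frac{3 u^{2}}{2}}\,du = \sqrt{6} \sqrt{\pi}$ gives
$$I(b) = \sqrt{6} \sqrt{\pi} e^{- \frac{b^{2}}{6}}.$$

Setting $b = 4$:
$$I = \frac{\sqrt{6} \sqrt{\pi}}{e^{\frac{8}{3}}}.$$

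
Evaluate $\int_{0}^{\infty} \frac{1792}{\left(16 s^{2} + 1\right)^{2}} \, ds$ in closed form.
$112 \pi$

Start from the standard arctangent integral
$$J(a) = \int_{0}^{\infty} \frac{7}{a^{2} + s^{2}} \, ds = \frac{7 \pi}{2 a}.$$

Differentiating under the integral sign with respect to $a$,
$$\frac{dJ}{da} = \int_{0}^{\infty} - \frac{14 a}{\left(a^{2} + s^{2}\right)^{2}} \, ds = - \frac{7 \pi}{2 a^{2}},$$
so $\int_{0}^{\infty} \frac{7}{\left(a^{2} + s^{2}\right)^{2}} \, ds = \frac{7 \pi}{4 a^{3}}$.

Setting $a = \frac{1}{4}$:
$$I = 112 \pi.$$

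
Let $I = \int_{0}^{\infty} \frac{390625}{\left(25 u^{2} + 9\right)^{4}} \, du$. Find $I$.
$\frac{390625 \pi}{69984}$

Start from the standard arctangent integral
$$J(a) = \int_{0}^{\infty} \frac{1}{a^{2} + u^{2}} \, du = \frac{\pi}{2 a}.$$

Differentiating under the integral sign with respect to $a$,
$$\frac{dJ}{da} = \int_{0}^{\infty} - \frac{2 a}{\left(a^{2} + u^{2}\right)^{2}} \, du = - \frac{\pi}{2 a^{2}},$$
so $\int_{0}^{\infty} \frac{1}{\left(a^{2} + u^{2}\right)^{2}} \, du = \frac{\pi}{4 a^{3}}$.

Repeating — each differentiation of $1/(u^2+a^2)^j$ produces $-2ja/(u^2+a^2)^{j+1}$ — and dividing through by $-2ja$ at each step yields, after $3$ differentiations in total,
$$\int_{0}^{\infty} \frac{1}{\left(a^{2} + u^{2}\right)^{4}} \, du = \frac{5 \pi}{32 a^{7}}.$$

Setting $a = \frac{3}{5}$:
$$I = \frac{390625 \pi}{69984}.$$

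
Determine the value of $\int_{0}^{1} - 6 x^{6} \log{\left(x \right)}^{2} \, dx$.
$- \frac{12}{343}$

Begin with the known integral
$$J(a) = \int_{0}^{1} - 6 x^{a} \, dx = - \frac{6}{a + 1}.$$

Differentiating under the integral sign brings down a factor of $\ln x$:
$$\frac{dJ}{da} = \int_{0}^{1} - 6 x^{a} \log{\left(x \right)} \, dx = \frac{6}{\left(a + 1\right)^{2}}.$$

Repeating twice in total — each differentiation brings down another $\ln x$ — gives
$$\frac{d^{2}J}{da^{2}} = \int_{0}^{1} - 6 x^{a} \log{\left(x \right)}^{2} \, dx = - \frac{12}{\left(a + 1\right)^{3}},$$
and the integrand here is exactly the target integrand, so $I = - \frac{12}{\left(a + 1\right)^{3}}$.

Setting $a = 6$:
$$I = - \frac{12}{343}.$$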